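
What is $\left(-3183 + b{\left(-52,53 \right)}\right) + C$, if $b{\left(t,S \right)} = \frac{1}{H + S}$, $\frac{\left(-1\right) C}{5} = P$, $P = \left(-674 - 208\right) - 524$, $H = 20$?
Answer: $\frac{280832}{73} \approx 3847.0$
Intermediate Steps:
$P = -1406$ ($P = -882 - 524 = -1406$)
$C = 7030$ ($C = \left(-5\right) \left(-1406\right) = 7030$)
$b{\left(t,S \right)} = \frac{1}{20 + S}$
$\left(-3183 + b{\left(-52,53 \right)}\right) + C = \left(-3183 + \frac{1}{20 + 53}\right) + 7030 = \left(-3183 + \frac{1}{73}\right) + 7030 = - \frac{232358}{73} + 7030 = \frac{280832}{73}$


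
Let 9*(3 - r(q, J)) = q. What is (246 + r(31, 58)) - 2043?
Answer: -16177/9 ≈ -1797.4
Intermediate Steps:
r(q, J) = 3 - q/9
(246 + r(31, 58)) - 2043 = (246 + (3 - ⅑*31)) - 2043 = (246 + (3 - 31/9)) - 2043 = (246 - 4/9) - 2043 = 2210/9 - 2043 = -16177/9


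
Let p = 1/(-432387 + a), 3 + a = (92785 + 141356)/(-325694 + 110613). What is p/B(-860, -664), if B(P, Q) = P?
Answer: 215081/79979232648660 ≈ 2.6892e-9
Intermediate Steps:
a = -879384/215081 (a = -3 + (92785 + 141356)/(-325694 + 110613) = -3 + 234141/(-215081) = -3 + 234141*(-1/215081) = -3 - 234141/215081 = -879384/215081 ≈ -4.0886)
p = -215081/92999107731 (p = 1/(-432387 - 879384/215081) = 1/(-92999107731/215081) = -215081/92999107731 ≈ -2.3127e-6)
p/B(-860, -664) = -215081/92999107731/(-860) = -215081/92999107731*(-1/860) = 215081/79979232648660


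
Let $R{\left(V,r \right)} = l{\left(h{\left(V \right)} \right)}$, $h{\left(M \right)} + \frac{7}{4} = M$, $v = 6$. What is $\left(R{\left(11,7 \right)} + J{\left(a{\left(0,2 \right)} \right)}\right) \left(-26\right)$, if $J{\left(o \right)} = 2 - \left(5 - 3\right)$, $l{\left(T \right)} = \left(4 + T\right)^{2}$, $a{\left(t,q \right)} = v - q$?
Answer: $- \frac{36517}{8} \approx -4564.6$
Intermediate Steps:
$h{\left(M \right)} = - \frac{7}{4} + M$
$a{\left(t,q \right)} = 6 - q$
$J{\left(o \right)} = 0$ ($J{\left(o \right)} = 2 - \left(5 - 3\right) = 2 - 2 = 0$)
$R{\left(V,r \right)} = \left(\frac{9}{4} + V\right)^{2}$ ($R{\left(V,r \right)} = \left(4 + \left(- \frac{7}{4} + V\right)\right)^{2} = \left(\frac{9}{4} + V\right)^{2}$)
$\left(R{\left(11,7 \right)} + J{\left(a{\left(0,2 \right)} \right)}\right) \left(-26\right) = \left(\frac{\left(9 + 4 \cdot 11\right)^{2}}{16} + 0\right) \left(-26\right) = \left(\frac{\left(9 + 44\right)^{2}}{16} + 0\right) \left(-26\right) = \left(\frac{53^{2}}{16} + 0\right) \left(-26\right) = \left(\frac{1}{16} \cdot 2809 + 0\right) \left(-26\right) = \left(\frac{2809}{16} + 0\right) \left(-26\right) = \frac{2809}{16} \left(-26\right) = - \frac{36517}{8}$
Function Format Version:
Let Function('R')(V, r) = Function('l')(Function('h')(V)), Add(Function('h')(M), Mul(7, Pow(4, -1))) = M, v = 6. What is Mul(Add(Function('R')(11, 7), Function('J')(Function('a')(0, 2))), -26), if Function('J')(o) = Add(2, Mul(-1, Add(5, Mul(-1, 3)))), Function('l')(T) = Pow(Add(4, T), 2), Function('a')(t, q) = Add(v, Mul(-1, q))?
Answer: Rational(-36517, 8) ≈ -4564.6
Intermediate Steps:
Function('h')(M) = Add(Rational(-7, 4), M)
Function('a')(t, q) = Add(6, Mul(-1, q))
Function('J')(o) = 0 (Function('J')(o) = Add(2, Mul(-1, Add(5, -3))) = Add(2, Mul(-1, 2)) = Add(2, -2) = 0)
Function('R')(V, r) = Pow(Add(Rational(9, 4), V), 2) (Function('R')(V, r) = Pow(Add(4, Add(Rational(-7, 4), V)), 2) = Pow(Add(Rational(9, 4), V), 2))
Mul(Add(Function('R')(11, 7), Function('J')(Function('a')(0, 2))), -26) = Mul(Add(Mul(Rational(1, 16), Pow(Add(9, Mul(4, 11)), 2)), 0), -26) = Mul(Add(Mul(Rational(1, 16), Pow(Add(9, 44), 2)), 0), -26) = Mul(Add(Mul(Rational(1, 16), Pow(53, 2)), 0), -26) = Mul(Add(Mul(Rational(1, 16), 2809), 0), -26) = Mul(Add(Rational(2809, 16), 0), -26) = Mul(Rational(2809, 16), -26) = Rational(-36517, 8)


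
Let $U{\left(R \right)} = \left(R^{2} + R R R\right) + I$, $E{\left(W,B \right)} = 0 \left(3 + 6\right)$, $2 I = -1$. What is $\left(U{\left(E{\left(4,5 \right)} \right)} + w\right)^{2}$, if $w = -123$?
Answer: $\frac{61009}{4} \approx 15252.0$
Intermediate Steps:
$I = - \frac{1}{2}$ ($I = \frac{1}{2} \left(-1\right) = - \frac{1}{2} \approx -0.5$)
$E{\left(W,B \right)} = 0$ ($E{\left(W,B \right)} = 0 \cdot 9 = 0$)
$U{\left(R \right)} = - \frac{1}{2} + R^{2} + R^{3}$ ($U{\left(R \right)} = \left(R^{2} + R R R\right) - \frac{1}{2} = \left(R^{2} + R^{2} R\right) - \frac{1}{2} = \left(R^{2} + R^{3}\right) - \frac{1}{2} = - \frac{1}{2} + R^{2} + R^{3}$)
$\left(U{\left(E{\left(4,5 \right)} \right)} + w\right)^{2} = \left(\left(- \frac{1}{2} + 0^{2} + 0^{3}\right) - 123\right)^{2} = \left(\left(- \frac{1}{2} + 0 + 0\right) - 123\right)^{2} = \left(- \frac{1}{2} - 123\right)^{2} = \left(- \frac{247}{2}\right)^{2} = \frac{61009}{4}$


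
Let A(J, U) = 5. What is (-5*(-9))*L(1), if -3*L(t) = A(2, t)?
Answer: -75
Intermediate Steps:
L(t) = -5/3 (L(t) = -1/3*5 = -5/3)
(-5*(-9))*L(1) = -5*(-9)*(-5/3) = 45*(-5/3) = -75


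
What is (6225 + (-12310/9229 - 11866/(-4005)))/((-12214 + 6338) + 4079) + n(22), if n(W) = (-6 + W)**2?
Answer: 16773619926251/66420974565 ≈ 252.53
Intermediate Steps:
(6225 + (-12310/9229 - 11866/(-4005)))/((-12214 + 6338) + 4079) + n(22) = (6225 + (-12310/9229 - 11866/(-4005)))/((-12214 + 6338) + 4079) + (-6 + 22)**2 = (6225 + (-12310*1/9229 - 11866*(-1/4005)))/(-5876 + 4079) + 16**2 = (6225 + (-12310/9229 + 11866/4005))/(-1797) + 256 = (6225 + 60209764/36962145)*(-1/1797) + 256 = (230149562389/36962145)*(-1/1797) + 256 = -230149562389/66420974565 + 256 = 16773619926251/66420974565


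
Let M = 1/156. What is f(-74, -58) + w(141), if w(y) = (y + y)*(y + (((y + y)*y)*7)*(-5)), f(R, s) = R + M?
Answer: -61216155311/156 ≈ -3.9241e+8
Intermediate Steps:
M = 1/156 ≈ 0.0064103
f(R, s) = 1/156 + R (f(R, s) = R + 1/156 = 1/156 + R)
w(y) = 2*y*(y - 70*y²) (w(y) = (2*y)*(y + (((2*y)*y)*7)*(-5)) = (2*y)*(y + ((2*y²)*7)*(-5)) = (2*y)*(y + (14*y²)*(-5)) = (2*y)*(y - 70*y²) = 2*y*(y - 70*y²))
f(-74, -58) + w(141) = (1/156 - 74) + 141²*(2 - 140*141) = -11543/156 + 19881*(2 - 19740) = -11543/156 + 19881*(-19738) = -11543/156 - 392411178 = -61216155311/156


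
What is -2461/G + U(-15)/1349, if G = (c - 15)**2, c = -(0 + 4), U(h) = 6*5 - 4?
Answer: -174237/25631 ≈ -6.7979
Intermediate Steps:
U(h) = 26 (U(h) = 30 - 4 = 26)
c = -4 (c = -1*4 = -4)
G = 361 (G = (-4 - 15)**2 = (-19)**2 = 361)
-2461/G + U(-15)/1349 = -2461/361 + 26/1349 = -174237/25631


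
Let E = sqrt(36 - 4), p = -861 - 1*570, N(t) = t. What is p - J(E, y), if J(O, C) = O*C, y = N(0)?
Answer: -1431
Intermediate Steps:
y = 0
p = -1431 (p = -861 - 570 = -1431)
E = 4*sqrt(2) (E = sqrt(32) = 4*sqrt(2) ≈ 5.6569)
J(O, C) = C*O
p - J(E, y) = -1431 - 0*4*sqrt(2) = -1431 - 1*0 = -1431 + 0 = -1431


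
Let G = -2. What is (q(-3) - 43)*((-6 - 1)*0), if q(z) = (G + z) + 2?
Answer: 0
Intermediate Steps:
q(z) = z (q(z) = (-2 + z) + 2 = z)
(q(-3) - 43)*((-6 - 1)*0) = (-3 - 43)*((-6 - 1)*0) = -(-322)*0 = -46*0 = 0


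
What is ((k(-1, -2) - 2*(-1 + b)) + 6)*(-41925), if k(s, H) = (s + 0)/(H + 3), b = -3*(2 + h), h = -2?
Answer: -293475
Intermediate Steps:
b = 0 (b = -3*(2 - 2) = -3*0 = 0)
k(s, H) = s/(3 + H)
((k(-1, -2) - 2*(-1 + b)) + 6)*(-41925) = ((-1/(3 - 2) - 2*(-1 + 0)) + 6)*(-41925) = ((-1/1 - 2*(-1)) + 6)*(-41925) = ((-1*1 + 2) + 6)*(-41925) = ((-1 + 2) + 6)*(-41925) = (1 + 6)*(-41925) = 7*(-41925) = -293475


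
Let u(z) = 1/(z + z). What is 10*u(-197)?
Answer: -5/197 ≈ -0.025381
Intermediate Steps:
u(z) = 1/(2*z)
10*u(-197) = 10*((½)/(-197)) = 10*((½)*(-1/197)) = 10*(-1/394) = -5/197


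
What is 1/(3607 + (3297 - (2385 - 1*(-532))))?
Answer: 1/3987 ≈ 0.00025081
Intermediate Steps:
1/(3607 + (3297 - (2385 - 1*(-532)))) = 1/(3607 + (3297 - (2385 + 532))) = 1/(3607 + (3297 - 1*2917)) = 1/(3607 + (3297 - 2917)) = 1/(3607 + 380) = 1/3987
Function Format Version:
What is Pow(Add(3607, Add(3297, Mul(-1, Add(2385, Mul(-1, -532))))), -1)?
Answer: Rational(1, 3987) ≈ 0.00025081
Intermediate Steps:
Pow(Add(3607, Add(3297, Mul(-1, Add(2385, Mul(-1, -532))))), -1) = Pow(Add(3607, Add(3297, Mul(-1, Add(2385, 532)))), -1) = Pow(Add(3607, Add(3297, Mul(-1, 2917))), -1) = Pow(Add(3607, Add(3297, -2917)), -1) = Pow(Add(3607, 380), -1) = Pow(3987, -1) = Rational(1, 3987)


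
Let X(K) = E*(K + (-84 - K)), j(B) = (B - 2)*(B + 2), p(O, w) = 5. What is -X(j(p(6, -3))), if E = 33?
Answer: 2772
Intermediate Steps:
j(B) = (-2 + B)*(2 + B)
X(K) = -2772 (X(K) = 33*(K + (-84 - K)) = 33*(-84) = -2772)
-X(j(p(6, -3))) = -1*(-2772) = 2772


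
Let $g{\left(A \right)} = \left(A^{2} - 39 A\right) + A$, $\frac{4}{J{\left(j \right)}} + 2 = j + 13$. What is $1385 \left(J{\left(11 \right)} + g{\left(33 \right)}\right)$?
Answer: $- \frac{2511005}{11} \approx -2.2827 \cdot 10^{5}$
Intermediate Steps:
$J{\left(j \right)} = \frac{4}{11 + j}$ ($J{\left(j \right)} = \frac{4}{-2 + \left(j + 13\right)} = \frac{4}{-2 + \left(13 + j\right)} = \frac{4}{11 + j}$)
$g{\left(A \right)} = A^{2} - 38 A$
$1385 \left(J{\left(11 \right)} + g{\left(33 \right)}\right) = 1385 \left(\frac{4}{11 + 11} + 33 \left(-38 + 33\right)\right) = 1385 \left(\frac{4}{22} + 33 \left(-5\right)\right) = 1385 \left(4 \cdot \frac{1}{22} - 165\right) = 1385 \left(\frac{2}{11} - 165\right) = 1385 \left(- \frac{1813}{11}\right) = - \frac{2511005}{11}$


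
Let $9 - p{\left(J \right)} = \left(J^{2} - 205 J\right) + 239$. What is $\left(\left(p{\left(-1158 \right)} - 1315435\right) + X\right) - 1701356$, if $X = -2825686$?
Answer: $-7421061$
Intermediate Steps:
$p{\left(J \right)} = -230 - J^{2} + 205 J$ ($p{\left(J \right)} = 9 - \left(\left(J^{2} - 205 J\right) + 239\right) = 9 - \left(239 + J^{2} - 205 J\right) = -230 - J^{2} + 205 J$)
$\left(\left(p{\left(-1158 \right)} - 1315435\right) + X\right) - 1701356 = \left(\left(\left(-230 - \left(-1158\right)^{2} + 205 \left(-1158\right)\right) - 1315435\right) - 2825686\right) - 1701356 = \left(\left(\left(-230 - 1340964 - 237390\right) - 1315435\right) - 2825686\right) - 1701356 = \left(\left(-1578584 - 1315435\right) - 2825686\right) - 1701356 = \left(-2894019 - 2825686\right) - 1701356 = -5719705 - 1701356 = -7421061$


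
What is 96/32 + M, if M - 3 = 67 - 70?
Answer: 3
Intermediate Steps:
M = 0 (M = 3 + (67 - 70) = 3 - 3 = 0)
96/32 + M = 96/32 + 0 = 96*(1/32) + 0 = 3 + 0 = 3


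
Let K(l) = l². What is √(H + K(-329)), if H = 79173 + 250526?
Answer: 6*√12165 ≈ 661.77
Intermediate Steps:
H = 329699
√(H + K(-329)) = √(329699 + (-329)²) = √(329699 + 108241) = √437940 = 6*√12165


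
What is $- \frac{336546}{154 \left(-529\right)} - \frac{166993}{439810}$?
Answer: $\frac{9600860323}{2559254390} \approx 3.7514$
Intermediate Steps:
$- \frac{336546}{154 \left(-529\right)} - \frac{166993}{439810} = - \frac{336546}{-81466} - \frac{166993}{439810} = \left(-336546\right) \left(- \frac{1}{81466}\right) - \frac{166993}{439810} = \frac{24039}{5819} - \frac{166993}{439810} = \frac{9600860323}{2559254390}$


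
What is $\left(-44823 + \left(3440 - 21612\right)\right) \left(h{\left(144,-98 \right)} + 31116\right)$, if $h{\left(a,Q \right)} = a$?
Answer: $-1969223700$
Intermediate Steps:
$\left(-44823 + \left(3440 - 21612\right)\right) \left(h{\left(144,-98 \right)} + 31116\right) = \left(-44823 + \left(3440 - 21612\right)\right) \left(144 + 31116\right) = \left(-44823 - 18172\right) 31260 = \left(-62995\right) 31260 = -1969223700$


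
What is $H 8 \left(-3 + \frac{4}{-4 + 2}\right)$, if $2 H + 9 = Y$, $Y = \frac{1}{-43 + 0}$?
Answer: $\frac{7760}{43} \approx 180.47$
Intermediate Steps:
$Y = - \frac{1}{43}$ ($Y = \frac{1}{-43} = - \frac{1}{43} \approx -0.023256$)
$H = - \frac{194}{43}$ ($H = - \frac{9}{2} + \frac{1}{2} \left(- \frac{1}{43}\right) = - \frac{9}{2} - \frac{1}{86} = - \frac{194}{43} \approx -4.5116$)
$H 8 \left(-3 + \frac{4}{-4 + 2}\right) = \left(- \frac{194}{43}\right) 8 \left(-3 + \frac{4}{-4 + 2}\right) = - \frac{1552 \left(-3 + \frac{4}{-2}\right)}{43} = - \frac{1552 \left(-3 + 4 \left(- \frac{1}{2}\right)\right)}{43} = - \frac{1552 \left(-3 - 2\right)}{43} = \left(- \frac{1552}{43}\right) \left(-5\right) = \frac{7760}{43}$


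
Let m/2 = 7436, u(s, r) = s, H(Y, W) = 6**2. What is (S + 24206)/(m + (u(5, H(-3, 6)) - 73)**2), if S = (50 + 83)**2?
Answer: 41895/19496 ≈ 2.1489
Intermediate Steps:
H(Y, W) = 36
m = 14872 (m = 2*7436 = 14872)
S = 17689 (S = 133**2 = 17689)
(S + 24206)/(m + (u(5, H(-3, 6)) - 73)**2) = (17689 + 24206)/(14872 + (5 - 73)**2) = 41895/(14872 + (-68)**2) = 41895/(14872 + 4624) = 41895/19496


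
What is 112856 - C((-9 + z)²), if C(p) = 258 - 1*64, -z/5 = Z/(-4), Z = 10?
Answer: 112662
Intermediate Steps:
z = 25/2 (z = -50/(-4) = -50*(-1)/4 = -5*(-5/2) = 25/2 ≈ 12.500)
C(p) = 194 (C(p) = 258 - 64 = 194)
112856 - C((-9 + z)²) = 112856 - 1*194 = 112856 - 194 = 112662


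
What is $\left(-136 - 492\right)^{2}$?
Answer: $394384$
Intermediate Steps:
$\left(-136 - 492\right)^{2} = \left(-628\right)^{2} = 394384$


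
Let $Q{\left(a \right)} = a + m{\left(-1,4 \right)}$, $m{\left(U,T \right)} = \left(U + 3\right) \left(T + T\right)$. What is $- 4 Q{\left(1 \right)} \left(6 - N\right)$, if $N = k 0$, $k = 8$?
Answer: $-408$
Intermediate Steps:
$N = 0$ ($N = 8 \cdot 0 = 0$)
$m{\left(U,T \right)} = 2 T \left(3 + U\right)$ ($m{\left(U,T \right)} = \left(3 + U\right) 2 T = 2 T \left(3 + U\right)$)
$Q{\left(a \right)} = 16 + a$ ($Q{\left(a \right)} = a + 2 \cdot 4 \left(3 - 1\right) = a + 2 \cdot 4 \cdot 2 = a + 16 = 16 + a$)
$- 4 Q{\left(1 \right)} \left(6 - N\right) = - 4 \left(16 + 1\right) \left(6 - 0\right) = \left(-4\right) 17 \left(6 + 0\right) = \left(-68\right) 6 = -408$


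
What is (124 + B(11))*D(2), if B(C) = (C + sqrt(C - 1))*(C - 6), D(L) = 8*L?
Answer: 2864 + 80*sqrt(10) ≈ 3117.0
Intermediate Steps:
B(C) = (-6 + C)*(C + sqrt(-1 + C)) (B(C) = (C + sqrt(-1 + C))*(-6 + C) = (-6 + C)*(C + sqrt(-1 + C)))
(124 + B(11))*D(2) = (124 + (11**2 - 6*11 - 6*sqrt(-1 + 11) + 11*sqrt(-1 + 11)))*(8*2) = (124 + (121 - 66 - 6*sqrt(10) + 11*sqrt(10)))*16 = (124 + (55 + 5*sqrt(10)))*16 = (179 + 5*sqrt(10))*16 = 2864 + 80*sqrt(10)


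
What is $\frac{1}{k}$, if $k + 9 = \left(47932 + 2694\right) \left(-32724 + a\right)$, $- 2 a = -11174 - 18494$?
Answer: $- \frac{1}{905699149} \approx -1.1041 \cdot 10^{-9}$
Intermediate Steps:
$a = 14834$ ($a = - \frac{-11174 - 18494}{2} = \left(- \frac{1}{2}\right) \left(-29668\right) = 14834$)
$k = -905699149$ ($k = -9 + \left(47932 + 2694\right) \left(-32724 + 14834\right) = -9 + 50626 \left(-17890\right) = -9 - 905699140 = -905699149$)
$\frac{1}{k} = \frac{1}{-905699149} = - \frac{1}{905699149}$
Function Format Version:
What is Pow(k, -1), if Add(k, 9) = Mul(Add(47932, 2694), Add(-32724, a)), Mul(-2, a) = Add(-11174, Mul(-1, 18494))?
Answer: Rational(-1, 905699149) ≈ -1.1041e-9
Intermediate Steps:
a = 14834 (a = Mul(Rational(-1, 2), Add(-11174, Mul(-1, 18494))) = Mul(Rational(-1, 2), Add(-11174, -18494)) = Mul(Rational(-1, 2), -29668) = 14834)
k = -905699149 (k = Add(-9, Mul(Add(47932, 2694), Add(-32724, 14834))) = Add(-9, Mul(50626, -17890)) = Add(-9, -905699140) = -905699149)
Pow(k, -1) = Pow(-905699149, -1) = Rational(-1, 905699149)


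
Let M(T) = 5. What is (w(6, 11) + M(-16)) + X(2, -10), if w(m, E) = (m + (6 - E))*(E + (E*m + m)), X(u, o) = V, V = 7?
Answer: 95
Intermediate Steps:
X(u, o) = 7
w(m, E) = (6 + m - E)*(E + m + E*m) (w(m, E) = (6 + m - E)*(E + (m + E*m)) = (6 + m - E)*(E + m + E*m))
(w(6, 11) + M(-16)) + X(2, -10) = ((6² - 1*11² + 6*11 + 6*6 + 11*6² - 1*6*11² + 6*11*6) + 5) + 7 = ((36 - 1*121 + 66 + 36 + 11*36 - 1*6*121 + 396) + 5) + 7 = ((36 - 121 + 66 + 36 + 396 - 726 + 396) + 5) + 7 = (83 + 5) + 7 = 88 + 7 = 95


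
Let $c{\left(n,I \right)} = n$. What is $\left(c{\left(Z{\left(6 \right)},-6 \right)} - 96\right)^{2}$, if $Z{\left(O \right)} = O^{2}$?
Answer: $3600$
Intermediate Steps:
$\left(c{\left(Z{\left(6 \right)},-6 \right)} - 96\right)^{2} = \left(6^{2} - 96\right)^{2} = \left(36 - 96\right)^{2} = \left(-60\right)^{2} = 3600$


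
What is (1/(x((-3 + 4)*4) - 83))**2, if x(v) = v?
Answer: 1/6241 ≈ 0.00016023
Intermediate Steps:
(1/(x((-3 + 4)*4) - 83))**2 = (1/((-3 + 4)*4 - 83))**2 = (1/(1*4 - 83))**2 = (1/(4 - 83))**2 = (1/(-79))**2 = (-1/79)**2 = 1/6241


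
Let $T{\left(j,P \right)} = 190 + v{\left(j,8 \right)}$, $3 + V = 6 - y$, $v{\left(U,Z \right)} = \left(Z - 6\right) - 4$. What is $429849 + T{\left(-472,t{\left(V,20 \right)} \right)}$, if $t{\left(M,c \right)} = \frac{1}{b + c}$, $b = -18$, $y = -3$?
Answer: $430037$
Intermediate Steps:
$v{\left(U,Z \right)} = -10 + Z$ ($v{\left(U,Z \right)} = \left(-6 + Z\right) - 4 = -10 + Z$)
$V = 6$ ($V = -3 + \left(6 - -3\right) = -3 + \left(6 + 3\right) = -3 + 9 = 6$)
$t{\left(M,c \right)} = \frac{1}{-18 + c}$
$T{\left(j,P \right)} = 188$ ($T{\left(j,P \right)} = 190 + \left(-10 + 8\right) = 190 - 2 = 188$)
$429849 + T{\left(-472,t{\left(V,20 \right)} \right)} = 429849 + 188 = 430037$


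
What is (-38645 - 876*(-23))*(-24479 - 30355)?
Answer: 1014264498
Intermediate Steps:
(-38645 - 876*(-23))*(-24479 - 30355) = (-38645 + 20148)*(-54834) = -18497*(-54834) = 1014264498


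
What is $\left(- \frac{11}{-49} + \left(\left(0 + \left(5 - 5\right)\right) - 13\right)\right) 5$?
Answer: $- \frac{3130}{49} \approx -63.878$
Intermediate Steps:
$\left(- \frac{11}{-49} + \left(\left(0 + \left(5 - 5\right)\right) - 13\right)\right) 5 = \left(\left(-11\right) \left(- \frac{1}{49}\right) + \left(\left(0 + \left(5 - 5\right)\right) - 13\right)\right) 5 = \left(\frac{11}{49} + \left(\left(0 + 0\right) - 13\right)\right) 5 = \left(\frac{11}{49} + \left(0 - 13\right)\right) 5 = \left(\frac{11}{49} - 13\right) 5 = \left(- \frac{626}{49}\right) 5 = - \frac{3130}{49}$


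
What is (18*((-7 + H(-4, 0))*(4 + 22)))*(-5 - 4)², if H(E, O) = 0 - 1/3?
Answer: -277992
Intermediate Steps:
H(E, O) = -⅓ (H(E, O) = 0 - 1*⅓ = 0 - ⅓ = -⅓)
(18*((-7 + H(-4, 0))*(4 + 22)))*(-5 - 4)² = (18*((-7 - ⅓)*(4 + 22)))*(-5 - 4)² = (18*(-22/3*26))*(-9)² = (18*(-572/3))*81 = -3432*81 = -277992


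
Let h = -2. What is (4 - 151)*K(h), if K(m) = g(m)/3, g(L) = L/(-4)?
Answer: -49/2 ≈ -24.500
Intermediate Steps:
g(L) = -L/4 (g(L) = L*(-¼) = -L/4)
K(m) = -m/12 (K(m) = -m/4/3 = -m/4*(⅓) = -m/12)
(4 - 151)*K(h) = (4 - 151)*(-1/12*(-2)) = -147*⅙ = -49/2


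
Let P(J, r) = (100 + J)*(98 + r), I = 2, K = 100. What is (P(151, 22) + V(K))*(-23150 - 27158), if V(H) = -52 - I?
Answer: -1512560328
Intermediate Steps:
P(J, r) = (98 + r)*(100 + J)
V(H) = -54 (V(H) = -52 - 1*2 = -52 - 2 = -54)
(P(151, 22) + V(K))*(-23150 - 27158) = ((9800 + 98*151 + 100*22 + 151*22) - 54)*(-23150 - 27158) = ((9800 + 14798 + 2200 + 3322) - 54)*(-50308) = (30120 - 54)*(-50308) = 30066*(-50308) = -1512560328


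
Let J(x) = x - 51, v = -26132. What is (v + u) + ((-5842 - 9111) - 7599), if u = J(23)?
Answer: -48712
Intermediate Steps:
J(x) = -51 + x
u = -28 (u = -51 + 23 = -28)
(v + u) + ((-5842 - 9111) - 7599) = (-26132 - 28) + ((-5842 - 9111) - 7599) = -26160 + (-14953 - 7599) = -26160 - 22552 = -48712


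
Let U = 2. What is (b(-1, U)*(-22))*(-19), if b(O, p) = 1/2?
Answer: 209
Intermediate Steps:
b(O, p) = ½
(b(-1, U)*(-22))*(-19) = ((½)*(-22))*(-19) = -11*(-19) = 209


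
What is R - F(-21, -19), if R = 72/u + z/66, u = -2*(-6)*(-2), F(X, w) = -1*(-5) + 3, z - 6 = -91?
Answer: -811/66 ≈ -12.288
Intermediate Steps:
z = -85 (z = 6 - 91 = -85)
F(X, w) = 8 (F(X, w) = 5 + 3 = 8)
u = -24 (u = 12*(-2) = -24)
R = -283/66 (R = 72/(-24) - 85/66 = 72*(-1/24) - 85*1/66 = -3 - 85/66 = -283/66 ≈ -4.2879)
R - F(-21, -19) = -283/66 - 1*8 = -283/66 - 8 = -811/66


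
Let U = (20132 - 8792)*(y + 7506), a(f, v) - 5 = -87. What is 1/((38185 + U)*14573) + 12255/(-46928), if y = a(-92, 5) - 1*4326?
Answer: -897285183058021/3435968916430960 ≈ -0.26114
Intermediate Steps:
a(f, v) = -82 (a(f, v) = 5 - 87 = -82)
y = -4408 (y = -82 - 1*4326 = -82 - 4326 = -4408)
U = 35131320 (U = (20132 - 8792)*(-4408 + 7506) = 11340*3098 = 35131320)
1/((38185 + U)*14573) + 12255/(-46928) = 1/((38185 + 35131320)*14573) + 12255/(-46928) = (1/14573)/35169505 + 12255*(-1/46928) = (1/35169505)*(1/14573) - 12255/46928 = 1/512525196365 - 12255/46928 = -897285183058021/3435968916430960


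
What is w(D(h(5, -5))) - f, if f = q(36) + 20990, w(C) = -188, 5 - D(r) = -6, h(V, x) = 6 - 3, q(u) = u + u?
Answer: -21250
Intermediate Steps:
q(u) = 2*u
h(V, x) = 3
D(r) = 11 (D(r) = 5 - 1*(-6) = 5 + 6 = 11)
f = 21062 (f = 2*36 + 20990 = 72 + 20990 = 21062)
w(D(h(5, -5))) - f = -188 - 1*21062 = -188 - 21062 = -21250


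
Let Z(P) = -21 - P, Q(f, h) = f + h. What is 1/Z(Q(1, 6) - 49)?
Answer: 1/21 ≈ 0.047619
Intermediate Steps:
1/Z(Q(1, 6) - 49) = 1/(-21 - ((1 + 6) - 49)) = 1/(-21 - (7 - 49)) = 1/(-21 - 1*(-42)) = 1/(-21 + 42) = 1/21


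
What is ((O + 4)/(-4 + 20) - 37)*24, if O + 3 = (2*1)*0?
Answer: -1773/2 ≈ -886.50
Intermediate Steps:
O = -3 (O = -3 + (2*1)*0 = -3 + 2*0 = -3 + 0 = -3)
((O + 4)/(-4 + 20) - 37)*24 = ((-3 + 4)/(-4 + 20) - 37)*24 = (1/16 - 37)*24 = -591/16*24 = -1773/2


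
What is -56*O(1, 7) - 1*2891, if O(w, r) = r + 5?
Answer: -3563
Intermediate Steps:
O(w, r) = 5 + r
-56*O(1, 7) - 1*2891 = -56*(5 + 7) - 1*2891 = -56*12 - 2891 = -672 - 2891 = -3563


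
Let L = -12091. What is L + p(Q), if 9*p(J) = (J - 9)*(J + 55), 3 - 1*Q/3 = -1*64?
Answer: -19889/3 ≈ -6629.7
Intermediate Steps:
Q = 201 (Q = 9 - (-3)*64 = 9 - 3*(-64) = 9 + 192 = 201)
p(J) = (-9 + J)*(55 + J)/9 (p(J) = ((J - 9)*(J + 55))/9 = ((-9 + J)*(55 + J))/9 = (-9 + J)*(55 + J)/9)
L + p(Q) = -12091 + (-55 + (⅑)*201² + (46/9)*201) = -12091 + (-55 + (⅑)*40401 + 3082/3) = -12091 + (-55 + 4489 + 3082/3) = -12091 + 16384/3 = -19889/3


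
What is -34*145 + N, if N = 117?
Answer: -4813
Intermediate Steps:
-34*145 + N = -34*145 + 117 = -4930 + 117 = -4813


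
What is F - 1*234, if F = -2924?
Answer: -3158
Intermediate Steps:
F - 1*234 = -2924 - 1*234 = -2924 - 234 = -3158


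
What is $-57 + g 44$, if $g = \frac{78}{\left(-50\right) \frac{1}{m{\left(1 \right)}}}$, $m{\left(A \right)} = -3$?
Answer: $\frac{3723}{25} \approx 148.92$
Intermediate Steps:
$g = \frac{117}{25}$ ($g = \frac{78}{\left(-50\right) \frac{1}{-3}} = \frac{78}{\left(-50\right) \left(- \frac{1}{3}\right)} = \frac{78}{\frac{50}{3}} = 78 \cdot \frac{3}{50} = \frac{117}{25} \approx 4.68$)
$-57 + g 44 = -57 + \frac{117}{25} \cdot 44 = -57 + \frac{5148}{25} = \frac{3723}{25}$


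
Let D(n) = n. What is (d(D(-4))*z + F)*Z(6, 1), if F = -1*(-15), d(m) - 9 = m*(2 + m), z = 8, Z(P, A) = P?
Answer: 906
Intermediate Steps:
d(m) = 9 + m*(2 + m)
F = 15
(d(D(-4))*z + F)*Z(6, 1) = ((9 + (-4)² + 2*(-4))*8 + 15)*6 = ((9 + 16 - 8)*8 + 15)*6 = (17*8 + 15)*6 = (136 + 15)*6 = 151*6 = 906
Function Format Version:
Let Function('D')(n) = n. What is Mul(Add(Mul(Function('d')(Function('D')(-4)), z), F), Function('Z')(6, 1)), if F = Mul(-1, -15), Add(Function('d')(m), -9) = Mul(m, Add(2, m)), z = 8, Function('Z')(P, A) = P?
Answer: 906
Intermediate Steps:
Function('d')(m) = Add(9, Mul(m, Add(2, m)))
F = 15
Mul(Add(Mul(Function('d')(Function('D')(-4)), z), F), Function('Z')(6, 1)) = Mul(Add(Mul(Add(9, Pow(-4, 2), Mul(2, -4)), 8), 15), 6) = Mul(Add(Mul(Add(9, 16, -8), 8), 15), 6) = Mul(Add(Mul(17, 8), 15), 6) = Mul(Add(136, 15), 6) = Mul(151, 6) = 906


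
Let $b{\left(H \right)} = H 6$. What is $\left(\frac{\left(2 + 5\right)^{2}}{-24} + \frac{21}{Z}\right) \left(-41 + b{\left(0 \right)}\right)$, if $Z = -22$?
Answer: $\frac{32431}{264} \approx 122.84$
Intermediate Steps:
$b{\left(H \right)} = 6 H$
$\left(\frac{\left(2 + 5\right)^{2}}{-24} + \frac{21}{Z}\right) \left(-41 + b{\left(0 \right)}\right) = \left(\frac{\left(2 + 5\right)^{2}}{-24} + \frac{21}{-22}\right) \left(-41 + 6 \cdot 0\right) = \left(7^{2} \left(- \frac{1}{24}\right) + 21 \left(- \frac{1}{22}\right)\right) \left(-41 + 0\right) = \left(49 \left(- \frac{1}{24}\right) - \frac{21}{22}\right) \left(-41\right) = \left(- \frac{49}{24} - \frac{21}{22}\right) \left(-41\right) = \left(- \frac{791}{264}\right) \left(-41\right) = \frac{32431}{264}$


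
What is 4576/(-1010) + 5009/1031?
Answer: 170617/520655 ≈ 0.32770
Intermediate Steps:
4576/(-1010) + 5009/1031 = 4576*(-1/1010) + 5009*(1/1031) = -2288/505 + 5009/1031 = 170617/520655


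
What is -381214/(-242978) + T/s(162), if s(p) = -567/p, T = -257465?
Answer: 62559665019/850423 ≈ 73563.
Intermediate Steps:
-381214/(-242978) + T/s(162) = -381214/(-242978) - 257465/((-567/162)) = -381214*(-1/242978) - 257465/((-567*1/162)) = 190607/121489 - 257465/(-7/2) = 190607/121489 - 257465*(-2/7) = 190607/121489 + 514930/7 = 62559665019/850423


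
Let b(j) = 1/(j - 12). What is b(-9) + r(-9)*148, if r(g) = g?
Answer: -27973/21 ≈ -1332.0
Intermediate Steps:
b(j) = 1/(-12 + j)
b(-9) + r(-9)*148 = 1/(-12 - 9) - 9*148 = 1/(-21) - 1332 = -1/21 - 1332 = -27973/21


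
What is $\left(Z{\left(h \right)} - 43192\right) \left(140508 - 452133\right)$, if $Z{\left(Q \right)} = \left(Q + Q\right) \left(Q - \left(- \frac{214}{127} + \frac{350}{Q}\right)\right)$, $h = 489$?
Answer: $- \frac{17255219100750}{127} \approx -1.3587 \cdot 10^{11}$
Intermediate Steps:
$Z{\left(Q \right)} = 2 Q \left(\frac{214}{127} + Q - \frac{350}{Q}\right)$ ($Z{\left(Q \right)} = 2 Q \left(Q - \left(- \frac{214}{127} + \frac{350}{Q}\right)\right) = 2 Q \left(Q + \left(\frac{214}{127} - \frac{350}{Q}\right)\right) = 2 Q \left(\frac{214}{127} + Q - \frac{350}{Q}\right)$)
$\left(Z{\left(h \right)} - 43192\right) \left(140508 - 452133\right) = \left(\left(-700 + 2 \cdot 489^{2} + \frac{428}{127} \cdot 489\right) - 43192\right) \left(140508 - 452133\right) = \left(\left(-700 + 2 \cdot 239121 + \frac{209292}{127}\right) - 43192\right) \left(-311625\right) = \left(\left(-700 + 478242 + \frac{209292}{127}\right) - 43192\right) \left(-311625\right) = \left(\frac{60857126}{127} - 43192\right) \left(-311625\right) = \frac{55371742}{127} \left(-311625\right) = - \frac{17255219100750}{127}$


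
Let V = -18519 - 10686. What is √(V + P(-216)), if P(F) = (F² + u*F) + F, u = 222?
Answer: 3*I*√3413 ≈ 175.26*I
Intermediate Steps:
P(F) = F² + 223*F (P(F) = (F² + 222*F) + F = F² + 223*F)
V = -29205
√(V + P(-216)) = √(-29205 - 216*(223 - 216)) = √(-29205 - 216*7) = √(-29205 - 1512) = √(-30717) = 3*I*√3413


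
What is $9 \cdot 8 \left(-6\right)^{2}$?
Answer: $2592$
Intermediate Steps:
$9 \cdot 8 \left(-6\right)^{2} = 72 \cdot 36 = 2592$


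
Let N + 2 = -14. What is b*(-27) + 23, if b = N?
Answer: 455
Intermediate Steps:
N = -16 (N = -2 - 14 = -16)
b = -16
b*(-27) + 23 = -16*(-27) + 23 = 432 + 23 = 455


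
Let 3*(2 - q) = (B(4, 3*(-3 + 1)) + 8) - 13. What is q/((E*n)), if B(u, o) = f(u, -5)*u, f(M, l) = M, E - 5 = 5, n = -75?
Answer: 1/450 ≈ 0.0022222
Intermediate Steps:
E = 10 (E = 5 + 5 = 10)
B(u, o) = u**2 (B(u, o) = u*u = u**2)
q = -5/3 (q = 2 - ((4**2 + 8) - 13)/3 = 2 - ((16 + 8) - 13)/3 = 2 - (24 - 13)/3 = 2 - 1/3*11 = 2 - 11/3 = -5/3 ≈ -1.6667)
q/((E*n)) = -5/(3*(10*(-75))) = -5/3/(-750) = -5/3*(-1/750) = 1/450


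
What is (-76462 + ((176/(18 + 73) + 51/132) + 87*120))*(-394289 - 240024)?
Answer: 167676072593461/4004 ≈ 4.1877e+10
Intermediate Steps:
(-76462 + ((176/(18 + 73) + 51/132) + 87*120))*(-394289 - 240024) = (-76462 + ((176/91 + 51*(1/132)) + 10440))*(-634313) = (-76462 + ((176*(1/91) + 17/44) + 10440))*(-634313) = (-76462 + ((176/91 + 17/44) + 10440))*(-634313) = (-76462 + (9291/4004 + 10440))*(-634313) = (-76462 + 41811051/4004)*(-634313) = -264342797/4004*(-634313) = 167676072593461/4004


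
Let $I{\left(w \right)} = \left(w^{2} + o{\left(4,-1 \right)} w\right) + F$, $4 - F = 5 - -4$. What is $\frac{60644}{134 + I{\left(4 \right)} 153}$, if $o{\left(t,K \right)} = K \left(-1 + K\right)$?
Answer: $\frac{60644}{3041} \approx 19.942$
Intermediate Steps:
$F = -5$ ($F = 4 - \left(5 - -4\right) = 4 - \left(5 + 4\right) = 4 - 9 = -5$)
$I{\left(w \right)} = -5 + w^{2} + 2 w$ ($I{\left(w \right)} = \left(w^{2} + - (-1 - 1) w\right) - 5 = \left(w^{2} + \left(-1\right) \left(-2\right) w\right) - 5 = \left(w^{2} + 2 w\right) - 5 = -5 + w^{2} + 2 w$)
$\frac{60644}{134 + I{\left(4 \right)} 153} = \frac{60644}{134 + \left(-5 + 4^{2} + 2 \cdot 4\right) 153} = \frac{60644}{134 + \left(-5 + 16 + 8\right) 153} = \frac{60644}{134 + 19 \cdot 153} = \frac{60644}{134 + 2907} = \frac{60644}{3041}$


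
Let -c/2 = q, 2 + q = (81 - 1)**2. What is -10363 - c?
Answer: 2433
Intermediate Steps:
q = 6398 (q = -2 + (81 - 1)**2 = -2 + 80**2 = -2 + 6400 = 6398)
c = -12796 (c = -2*6398 = -12796)
-10363 - c = -10363 - 1*(-12796) = -10363 + 12796 = 2433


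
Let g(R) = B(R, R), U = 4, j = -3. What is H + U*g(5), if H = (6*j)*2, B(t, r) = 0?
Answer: -36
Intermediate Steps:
g(R) = 0
H = -36 (H = (6*(-3))*2 = -18*2 = -36)
H + U*g(5) = -36 + 4*0 = -36 + 0 = -36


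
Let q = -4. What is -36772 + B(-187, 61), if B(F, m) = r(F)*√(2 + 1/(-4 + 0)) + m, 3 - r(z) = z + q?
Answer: -36711 + 97*√7 ≈ -36454.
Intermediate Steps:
r(z) = 7 - z (r(z) = 3 - (z - 4) = 3 - (-4 + z) = 3 + (4 - z) = 7 - z)
B(F, m) = m + √7*(7 - F)/2 (B(F, m) = (7 - F)*√(2 + 1/(-4 + 0)) + m = (7 - F)*√(2 + 1/(-4)) + m = (7 - F)*√(2 - ¼) + m = (7 - F)*√(7/4) + m = (7 - F)*(√7/2) + m = √7*(7 - F)/2 + m = m + √7*(7 - F)/2)
-36772 + B(-187, 61) = -36772 + (61 + √7*(7 - 1*(-187))/2) = -36772 + (61 + √7*(7 + 187)/2) = -36772 + (61 + (½)*√7*194) = -36772 + (61 + 97*√7) = -36711 + 97*√7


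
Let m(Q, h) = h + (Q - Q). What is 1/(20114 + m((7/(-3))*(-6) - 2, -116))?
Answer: 1/19998 ≈ 5.0005e-5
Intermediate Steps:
m(Q, h) = h (m(Q, h) = h + 0 = h)
1/(20114 + m((7/(-3))*(-6) - 2, -116)) = 1/(20114 - 116) = 1/19998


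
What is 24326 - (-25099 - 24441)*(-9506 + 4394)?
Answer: -253224154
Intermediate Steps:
24326 - (-25099 - 24441)*(-9506 + 4394) = 24326 - (-49540)*(-5112) = 24326 - 1*253248480 = 24326 - 253248480 = -253224154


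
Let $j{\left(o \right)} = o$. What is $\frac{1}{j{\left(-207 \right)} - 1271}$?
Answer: $- \frac{1}{1478} \approx -0.00067659$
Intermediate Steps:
$\frac{1}{j{\left(-207 \right)} - 1271} = \frac{1}{-207 - 1271} = \frac{1}{-1478} = - \frac{1}{1478}$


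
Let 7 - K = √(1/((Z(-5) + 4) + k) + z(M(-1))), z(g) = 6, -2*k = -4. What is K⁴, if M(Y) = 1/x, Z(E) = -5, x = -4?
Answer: (7 - √7)⁴ ≈ 359.46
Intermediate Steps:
k = 2 (k = -½*(-4) = 2)
M(Y) = -¼ (M(Y) = 1/(-4) = 1*(-¼) = -¼)
K = 7 - √7 (K = 7 - √(1/((-5 + 4) + 2) + 6) = 7 - √(1/(-1 + 2) + 6) = 7 - √(1/1 + 6) = 7 - √(1 + 6) = 7 - √7 ≈ 4.3542)
K⁴ = (7 - √7)⁴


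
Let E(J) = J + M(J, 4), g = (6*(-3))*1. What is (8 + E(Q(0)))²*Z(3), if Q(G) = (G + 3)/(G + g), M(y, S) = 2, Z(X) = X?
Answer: 3481/12 ≈ 290.08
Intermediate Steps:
g = -18 (g = -18*1 = -18)
Q(G) = (3 + G)/(-18 + G) (Q(G) = (G + 3)/(G - 18) = (3 + G)/(-18 + G))
E(J) = 2 + J (E(J) = J + 2 = 2 + J)
(8 + E(Q(0)))²*Z(3) = (8 + (2 + (3 + 0)/(-18 + 0)))²*3 = (8 + (2 + 3/(-18)))²*3 = (8 + (2 - 1/18*3))²*3 = (8 + (2 - ⅙))²*3 = (8 + 11/6)²*3 = (59/6)²*3 = (3481/36)*3 = 3481/12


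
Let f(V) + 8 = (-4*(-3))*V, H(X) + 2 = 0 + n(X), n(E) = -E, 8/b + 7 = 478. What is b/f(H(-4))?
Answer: 1/942 ≈ 0.0010616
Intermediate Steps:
b = 8/471 (b = 8/(-7 + 478) = 8/471 ≈ 0.016985)
H(X) = -2 - X (H(X) = -2 + (0 - X) = -2 - X)
f(V) = -8 + 12*V (f(V) = -8 + (-4*(-3))*V = -8 + 12*V)
b/f(H(-4)) = 8/(471*(-8 + 12*(-2 - 1*(-4)))) = 8/(471*(-8 + 12*(-2 + 4))) = 8/(471*(-8 + 12*2)) = 8/(471*(-8 + 24)) = (8/471)/16 = (8/471)*(1/16) = 1/942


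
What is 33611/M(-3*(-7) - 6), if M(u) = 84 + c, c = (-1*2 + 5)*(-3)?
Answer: 33611/75 ≈ 448.15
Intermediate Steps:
c = -9 (c = (-2 + 5)*(-3) = 3*(-3) = -9)
M(u) = 75 (M(u) = 84 - 9 = 75)
33611/M(-3*(-7) - 6) = 33611/75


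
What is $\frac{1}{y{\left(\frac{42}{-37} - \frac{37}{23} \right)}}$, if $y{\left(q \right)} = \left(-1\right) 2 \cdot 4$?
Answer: $- \frac{1}{8} \approx -0.125$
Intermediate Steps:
$y{\left(q \right)} = -8$ ($y{\left(q \right)} = \left(-2\right) 4 = -8$)
$\frac{1}{y{\left(\frac{42}{-37} - \frac{37}{23} \right)}} = \frac{1}{-8} = - \frac{1}{8}$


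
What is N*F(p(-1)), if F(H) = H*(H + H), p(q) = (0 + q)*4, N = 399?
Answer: 12768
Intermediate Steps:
p(q) = 4*q (p(q) = q*4 = 4*q)
F(H) = 2*H² (F(H) = H*(2*H) = 2*H²)
N*F(p(-1)) = 399*(2*(4*(-1))²) = 399*(2*(-4)²) = 399*(2*16) = 399*32 = 12768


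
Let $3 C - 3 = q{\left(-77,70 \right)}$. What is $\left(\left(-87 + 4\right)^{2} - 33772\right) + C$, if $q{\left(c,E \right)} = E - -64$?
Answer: $- \frac{80512}{3} \approx -26837.0$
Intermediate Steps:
$q{\left(c,E \right)} = 64 + E$ ($q{\left(c,E \right)} = E + 64 = 64 + E$)
$C = \frac{137}{3}$ ($C = 1 + \frac{64 + 70}{3} = 1 + \frac{1}{3} \cdot 134 = 1 + \frac{134}{3} = \frac{137}{3} \approx 45.667$)
$\left(\left(-87 + 4\right)^{2} - 33772\right) + C = \left(\left(-87 + 4\right)^{2} - 33772\right) + \frac{137}{3} = \left(\left(-83\right)^{2} - 33772\right) + \frac{137}{3} = \left(6889 - 33772\right) + \frac{137}{3} = -26883 + \frac{137}{3} = - \frac{80512}{3}$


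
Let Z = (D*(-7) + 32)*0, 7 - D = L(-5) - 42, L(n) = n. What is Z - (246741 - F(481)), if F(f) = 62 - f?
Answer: -247160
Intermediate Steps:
D = 54 (D = 7 - (-5 - 42) = 7 - 1*(-47) = 7 + 47 = 54)
Z = 0 (Z = (54*(-7) + 32)*0 = (-378 + 32)*0 = -346*0 = 0)
Z - (246741 - F(481)) = 0 - (246741 - (62 - 1*481)) = 0 - (246741 - (62 - 481)) = 0 - (246741 - 1*(-419)) = 0 - (246741 + 419) = 0 - 1*247160 = 0 - 247160 = -247160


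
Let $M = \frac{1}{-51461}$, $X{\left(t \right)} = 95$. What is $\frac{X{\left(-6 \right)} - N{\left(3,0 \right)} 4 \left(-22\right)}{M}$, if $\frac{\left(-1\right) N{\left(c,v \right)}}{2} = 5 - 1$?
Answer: $31339749$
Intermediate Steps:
$N{\left(c,v \right)} = -8$ ($N{\left(c,v \right)} = - 2 \left(5 - 1\right) = \left(-2\right) 4 = -8$)
$M = - \frac{1}{51461} \approx -1.9432 \cdot 10^{-5}$
$\frac{X{\left(-6 \right)} - N{\left(3,0 \right)} 4 \left(-22\right)}{M} = \frac{95 - \left(-8\right) 4 \left(-22\right)}{- \frac{1}{51461}} = \left(95 - \left(-32\right) \left(-22\right)\right) \left(-51461\right) = \left(95 - 704\right) \left(-51461\right) = \left(-609\right) \left(-51461\right) = 31339749$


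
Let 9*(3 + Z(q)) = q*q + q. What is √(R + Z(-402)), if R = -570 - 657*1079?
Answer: I*√6224082/3 ≈ 831.6*I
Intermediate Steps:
Z(q) = -3 + q/9 + q²/9 (Z(q) = -3 + (q*q + q)/9 = -3 + (q² + q)/9 = -3 + (q + q²)/9 = -3 + (q/9 + q²/9) = -3 + q/9 + q²/9)
R = -709473 (R = -570 - 708903 = -709473)
√(R + Z(-402)) = √(-709473 + (-3 + (⅑)*(-402) + (⅑)*(-402)²)) = √(-709473 + (-3 - 134/3 + (⅑)*161604)) = √(-709473 + (-3 - 134/3 + 17956)) = √(-709473 + 53725/3) = √(-2074694/3) = I*√6224082/3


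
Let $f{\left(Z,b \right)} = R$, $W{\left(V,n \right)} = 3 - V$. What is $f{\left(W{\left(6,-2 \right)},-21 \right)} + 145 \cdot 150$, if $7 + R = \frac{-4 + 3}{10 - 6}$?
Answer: $\frac{86971}{4} \approx 21743.0$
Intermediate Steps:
$R = - \frac{29}{4}$ ($R = -7 + \frac{-4 + 3}{10 - 6} = -7 - \frac{1}{4} = - \frac{29}{4} \approx -7.25$)
$f{\left(Z,b \right)} = - \frac{29}{4}$
$f{\left(W{\left(6,-2 \right)},-21 \right)} + 145 \cdot 150 = - \frac{29}{4} + 145 \cdot 150 = - \frac{29}{4} + 21750 = \frac{86971}{4}$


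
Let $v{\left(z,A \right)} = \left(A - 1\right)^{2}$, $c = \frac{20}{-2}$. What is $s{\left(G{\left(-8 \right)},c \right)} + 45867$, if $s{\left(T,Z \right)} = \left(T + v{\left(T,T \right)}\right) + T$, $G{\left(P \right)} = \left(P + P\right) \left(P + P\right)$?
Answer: $111404$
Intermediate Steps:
$c = -10$ ($c = 20 \left(- \frac{1}{2}\right) = -10$)
$G{\left(P \right)} = 4 P^{2}$ ($G{\left(P \right)} = 2 P 2 P = 4 P^{2}$)
$v{\left(z,A \right)} = \left(-1 + A\right)^{2}$
$s{\left(T,Z \right)} = \left(-1 + T\right)^{2} + 2 T$ ($s{\left(T,Z \right)} = \left(T + \left(-1 + T\right)^{2}\right) + T = \left(-1 + T\right)^{2} + 2 T$)
$s{\left(G{\left(-8 \right)},c \right)} + 45867 = \left(1 + \left(4 \left(-8\right)^{2}\right)^{2}\right) + 45867 = \left(1 + \left(4 \cdot 64\right)^{2}\right) + 45867 = \left(1 + 256^{2}\right) + 45867 = \left(1 + 65536\right) + 45867 = 65537 + 45867 = 111404$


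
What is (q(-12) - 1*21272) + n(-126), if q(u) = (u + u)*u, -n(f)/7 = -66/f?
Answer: -62963/3 ≈ -20988.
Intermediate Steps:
n(f) = 462/f (n(f) = -(-462)/f = 462/f)
q(u) = 2*u² (q(u) = (2*u)*u = 2*u²)
(q(-12) - 1*21272) + n(-126) = (2*(-12)² - 1*21272) + 462/(-126) = (2*144 - 21272) + 462*(-1/126) = (288 - 21272) - 11/3 = -20984 - 11/3 = -62963/3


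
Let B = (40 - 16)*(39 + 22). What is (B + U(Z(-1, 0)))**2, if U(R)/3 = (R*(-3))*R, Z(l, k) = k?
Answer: 2143296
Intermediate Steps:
U(R) = -9*R**2 (U(R) = 3*((R*(-3))*R) = 3*((-3*R)*R) = 3*(-3*R**2) = -9*R**2)
B = 1464 (B = 24*61 = 1464)
(B + U(Z(-1, 0)))**2 = (1464 - 9*0**2)**2 = (1464 - 9*0)**2 = (1464 + 0)**2 = 1464**2 = 2143296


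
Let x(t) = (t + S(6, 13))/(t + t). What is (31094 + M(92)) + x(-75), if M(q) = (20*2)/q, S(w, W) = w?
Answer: 35759129/1150 ≈ 31095.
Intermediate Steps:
M(q) = 40/q
x(t) = (6 + t)/(2*t) (x(t) = (t + 6)/(t + t) = (6 + t)/((2*t)) = (6 + t)*(1/(2*t)) = (6 + t)/(2*t))
(31094 + M(92)) + x(-75) = (31094 + 40/92) + (1/2)*(6 - 75)/(-75) = (31094 + 40*(1/92)) + (1/2)*(-1/75)*(-69) = (31094 + 10/23) + 23/50 = 715172/23 + 23/50 = 35759129/1150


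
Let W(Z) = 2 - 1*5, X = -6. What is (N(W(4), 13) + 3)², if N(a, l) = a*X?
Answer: 441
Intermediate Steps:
W(Z) = -3 (W(Z) = 2 - 5 = -3)
N(a, l) = -6*a (N(a, l) = a*(-6) = -6*a)
(N(W(4), 13) + 3)² = (-6*(-3) + 3)² = (18 + 3)² = 21² = 441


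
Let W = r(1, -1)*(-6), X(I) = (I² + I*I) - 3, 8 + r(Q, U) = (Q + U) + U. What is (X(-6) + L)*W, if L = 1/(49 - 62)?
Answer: 48384/13 ≈ 3721.8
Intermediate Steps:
r(Q, U) = -8 + Q + 2*U (r(Q, U) = -8 + ((Q + U) + U) = -8 + (Q + 2*U) = -8 + Q + 2*U)
X(I) = -3 + 2*I² (X(I) = (I² + I²) - 3 = 2*I² - 3 = -3 + 2*I²)
W = 54 (W = (-8 + 1 + 2*(-1))*(-6) = (-8 + 1 - 2)*(-6) = -9*(-6) = 54)
L = -1/13 (L = 1/(-13) = -1/13 ≈ -0.076923)
(X(-6) + L)*W = ((-3 + 2*(-6)²) - 1/13)*54 = ((-3 + 2*36) - 1/13)*54 = ((-3 + 72) - 1/13)*54 = (69 - 1/13)*54 = (896/13)*54 = 48384/13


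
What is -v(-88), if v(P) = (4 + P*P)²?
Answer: -60031504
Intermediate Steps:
v(P) = (4 + P²)²
-v(-88) = -(4 + (-88)²)² = -(4 + 7744)² = -1*7748² = -1*60031504 = -60031504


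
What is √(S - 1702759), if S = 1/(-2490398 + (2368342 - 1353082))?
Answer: 3*I*√411695363888079726/1475138 ≈ 1304.9*I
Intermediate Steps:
S = -1/1475138 (S = 1/(-2490398 + 1015260) = 1/(-1475138) = -1/1475138 ≈ -6.7790e-7)
√(S - 1702759) = √(-1/1475138 - 1702759) = √(-2511804505743/1475138) = 3*I*√411695363888079726/1475138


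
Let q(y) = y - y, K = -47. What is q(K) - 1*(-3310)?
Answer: 3310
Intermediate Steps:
q(y) = 0
q(K) - 1*(-3310) = 0 - 1*(-3310) = 0 + 3310 = 3310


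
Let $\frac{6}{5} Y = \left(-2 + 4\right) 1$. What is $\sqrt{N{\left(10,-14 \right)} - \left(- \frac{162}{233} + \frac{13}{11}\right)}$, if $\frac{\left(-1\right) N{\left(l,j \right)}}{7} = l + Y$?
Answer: $\frac{2 i \sqrt{1214239191}}{7689} \approx 9.0638 i$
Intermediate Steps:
$Y = \frac{5}{3}$ ($Y = \frac{5 \left(-2 + 4\right) 1}{6} = \frac{5 \cdot 2 \cdot 1}{6} = \frac{5}{6} \cdot 2 = \frac{5}{3} \approx 1.6667$)
$N{\left(l,j \right)} = - \frac{35}{3} - 7 l$ ($N{\left(l,j \right)} = - 7 \left(l + \frac{5}{3}\right) = - 7 \left(\frac{5}{3} + l\right) = - \frac{35}{3} - 7 l$)
$\sqrt{N{\left(10,-14 \right)} - \left(- \frac{162}{233} + \frac{13}{11}\right)} = \sqrt{\left(- \frac{35}{3} - 70\right) - \left(- \frac{162}{233} + \frac{13}{11}\right)} = \sqrt{\left(- \frac{35}{3} - 70\right) - \frac{1247}{2563}} = \sqrt{- \frac{245}{3} + \left(\frac{162}{233} - \frac{13}{11}\right)} = \sqrt{- \frac{245}{3} - \frac{1247}{2563}} = \sqrt{- \frac{631676}{7689}} = \frac{2 i \sqrt{1214239191}}{7689}$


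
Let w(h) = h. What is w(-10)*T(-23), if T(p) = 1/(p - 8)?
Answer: 10/31 ≈ 0.32258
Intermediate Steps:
T(p) = 1/(-8 + p)
w(-10)*T(-23) = -10/(-8 - 23) = -10/(-31) = -10*(-1/31) = 10/31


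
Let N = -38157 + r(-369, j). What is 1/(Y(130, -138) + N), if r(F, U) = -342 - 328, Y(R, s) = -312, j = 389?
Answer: -1/39139 ≈ -2.5550e-5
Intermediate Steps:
r(F, U) = -670
N = -38827 (N = -38157 - 670 = -38827)
1/(Y(130, -138) + N) = 1/(-312 - 38827) = 1/(-39139) = -1/39139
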